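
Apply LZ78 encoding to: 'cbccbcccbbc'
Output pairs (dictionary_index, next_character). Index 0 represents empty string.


LZ78 encoding steps:
Dictionary: {0: ''}
Step 1: w='' (idx 0), next='c' -> output (0, 'c'), add 'c' as idx 1
Step 2: w='' (idx 0), next='b' -> output (0, 'b'), add 'b' as idx 2
Step 3: w='c' (idx 1), next='c' -> output (1, 'c'), add 'cc' as idx 3
Step 4: w='b' (idx 2), next='c' -> output (2, 'c'), add 'bc' as idx 4
Step 5: w='cc' (idx 3), next='b' -> output (3, 'b'), add 'ccb' as idx 5
Step 6: w='bc' (idx 4), end of input -> output (4, '')


Encoded: [(0, 'c'), (0, 'b'), (1, 'c'), (2, 'c'), (3, 'b'), (4, '')]


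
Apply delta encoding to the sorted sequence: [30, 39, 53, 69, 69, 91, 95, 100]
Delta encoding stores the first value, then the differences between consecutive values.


First value: 30
Deltas:
  39 - 30 = 9
  53 - 39 = 14
  69 - 53 = 16
  69 - 69 = 0
  91 - 69 = 22
  95 - 91 = 4
  100 - 95 = 5


Delta encoded: [30, 9, 14, 16, 0, 22, 4, 5]


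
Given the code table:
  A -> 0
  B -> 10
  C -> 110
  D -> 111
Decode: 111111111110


Decoding:
111 -> D
111 -> D
111 -> D
110 -> C


Result: DDDC


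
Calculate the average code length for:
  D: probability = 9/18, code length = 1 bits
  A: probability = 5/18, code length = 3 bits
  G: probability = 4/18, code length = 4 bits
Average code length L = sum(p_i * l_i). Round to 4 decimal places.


Weighted contributions p_i * l_i:
  D: (9/18) * 1 = 9/18
  A: (5/18) * 3 = 15/18
  G: (4/18) * 4 = 16/18
Sum = (9 + 15 + 16)/18 = 40/18

L = 40/18 = 2.2222 bits/symbol


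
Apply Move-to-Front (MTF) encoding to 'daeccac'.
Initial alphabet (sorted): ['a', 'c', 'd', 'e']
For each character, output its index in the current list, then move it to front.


MTF encoding:
'd': index 2 in ['a', 'c', 'd', 'e'] -> ['d', 'a', 'c', 'e']
'a': index 1 in ['d', 'a', 'c', 'e'] -> ['a', 'd', 'c', 'e']
'e': index 3 in ['a', 'd', 'c', 'e'] -> ['e', 'a', 'd', 'c']
'c': index 3 in ['e', 'a', 'd', 'c'] -> ['c', 'e', 'a', 'd']
'c': index 0 in ['c', 'e', 'a', 'd'] -> ['c', 'e', 'a', 'd']
'a': index 2 in ['c', 'e', 'a', 'd'] -> ['a', 'c', 'e', 'd']
'c': index 1 in ['a', 'c', 'e', 'd'] -> ['c', 'a', 'e', 'd']


Output: [2, 1, 3, 3, 0, 2, 1]


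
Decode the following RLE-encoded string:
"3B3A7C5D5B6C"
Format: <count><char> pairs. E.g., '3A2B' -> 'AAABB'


Expanding each <count><char> pair:
  3B -> 'BBB'
  3A -> 'AAA'
  7C -> 'CCCCCCC'
  5D -> 'DDDDD'
  5B -> 'BBBBB'
  6C -> 'CCCCCC'

Decoded = BBBAAACCCCCCCDDDDDBBBBBCCCCCC


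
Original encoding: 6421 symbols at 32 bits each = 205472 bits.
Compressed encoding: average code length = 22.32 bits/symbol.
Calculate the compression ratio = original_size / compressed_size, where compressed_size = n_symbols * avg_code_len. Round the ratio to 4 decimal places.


original_size = n_symbols * orig_bits = 6421 * 32 = 205472 bits
compressed_size = n_symbols * avg_code_len = 6421 * 22.32 = 143316.72 bits
ratio = original_size / compressed_size = 205472 / 143316.72 = 1.4337

Compression ratio = 1.4337


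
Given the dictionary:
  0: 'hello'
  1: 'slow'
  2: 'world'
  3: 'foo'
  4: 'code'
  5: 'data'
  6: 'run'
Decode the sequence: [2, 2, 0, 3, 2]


Look up each index in the dictionary:
  2 -> 'world'
  2 -> 'world'
  0 -> 'hello'
  3 -> 'foo'
  2 -> 'world'

Decoded: "world world hello foo world"


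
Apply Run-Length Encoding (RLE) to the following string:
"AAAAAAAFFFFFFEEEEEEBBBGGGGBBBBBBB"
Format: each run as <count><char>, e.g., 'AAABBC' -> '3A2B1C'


Scanning runs left to right:
  i=0: run of 'A' x 7 -> '7A'
  i=7: run of 'F' x 6 -> '6F'
  i=13: run of 'E' x 6 -> '6E'
  i=19: run of 'B' x 3 -> '3B'
  i=22: run of 'G' x 4 -> '4G'
  i=26: run of 'B' x 7 -> '7B'

RLE = 7A6F6E3B4G7B


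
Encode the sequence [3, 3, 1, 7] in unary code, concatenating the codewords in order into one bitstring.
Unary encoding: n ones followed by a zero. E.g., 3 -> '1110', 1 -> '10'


Encode each number as n ones followed by a terminating 0:
  3 -> 1110 (4 bits)
  3 -> 1110 (4 bits)
  1 -> 10 (2 bits)
  7 -> 11111110 (8 bits)
Total length = 4 + 4 + 2 + 8 = 18 bits.

Unary([3, 3, 1, 7]) = 111011101011111110 (18 bits)


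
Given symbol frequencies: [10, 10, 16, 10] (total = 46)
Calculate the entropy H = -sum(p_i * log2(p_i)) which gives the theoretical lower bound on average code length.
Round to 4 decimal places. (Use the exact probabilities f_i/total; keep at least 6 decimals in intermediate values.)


Per-symbol terms -p_i * log2(p_i) with p_i = f_i/46:
  p = 10/46 = 0.217391: log2(p) = -2.201634, -p*log2(p) = 0.478616
  p = 10/46 = 0.217391: log2(p) = -2.201634, -p*log2(p) = 0.478616
  p = 16/46 = 0.347826: log2(p) = -1.523562, -p*log2(p) = 0.529935
  p = 10/46 = 0.217391: log2(p) = -2.201634, -p*log2(p) = 0.478616
H = 0.478616 + 0.478616 + 0.529935 + 0.478616 = 1.965783

H = 1.9658 bits/symbol


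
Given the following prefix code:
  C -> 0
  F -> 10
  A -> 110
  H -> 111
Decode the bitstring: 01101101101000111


Decoding step by step:
Bits 0 -> C
Bits 110 -> A
Bits 110 -> A
Bits 110 -> A
Bits 10 -> F
Bits 0 -> C
Bits 0 -> C
Bits 111 -> H


Decoded message: CAAAFCCH


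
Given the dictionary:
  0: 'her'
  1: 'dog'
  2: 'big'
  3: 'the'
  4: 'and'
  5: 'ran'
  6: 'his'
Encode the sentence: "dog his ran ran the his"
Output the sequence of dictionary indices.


Look up each word in the dictionary:
  'dog' -> 1
  'his' -> 6
  'ran' -> 5
  'ran' -> 5
  'the' -> 3
  'his' -> 6

Encoded: [1, 6, 5, 5, 3, 6]


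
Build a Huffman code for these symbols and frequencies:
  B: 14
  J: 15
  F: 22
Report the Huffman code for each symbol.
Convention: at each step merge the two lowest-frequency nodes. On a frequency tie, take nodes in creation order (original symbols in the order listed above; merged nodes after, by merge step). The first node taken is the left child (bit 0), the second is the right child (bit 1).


Huffman tree construction:
Step 1: Merge B(14) + J(15) = 29
Step 2: Merge F(22) + (B+J)(29) = 51
Read each symbol's code off the tree from the root (left child = 0, right child = 1).

Codes:
  B: 10 (length 2)
  J: 11 (length 2)
  F: 0 (length 1)
Average code length: 80/51 = 1.5686 bits/symbol


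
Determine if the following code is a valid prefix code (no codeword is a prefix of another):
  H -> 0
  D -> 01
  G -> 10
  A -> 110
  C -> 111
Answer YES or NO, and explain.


Checking each pair (does one codeword prefix another?):
  H='0' vs D='01': prefix -- VIOLATION

NO -- this is NOT a valid prefix code. H (0) is a prefix of D (01).


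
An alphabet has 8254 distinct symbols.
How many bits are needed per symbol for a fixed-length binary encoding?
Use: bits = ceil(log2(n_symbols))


log2(8254) = 13.0109
Bracket: 2^13 = 8192 < 8254 <= 2^14 = 16384
So ceil(log2(8254)) = 14

bits = ceil(log2(8254)) = ceil(13.0109) = 14 bits


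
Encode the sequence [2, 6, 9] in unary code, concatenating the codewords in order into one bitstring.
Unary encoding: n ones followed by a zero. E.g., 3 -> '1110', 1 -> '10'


Encode each number as n ones followed by a terminating 0:
  2 -> 110 (3 bits)
  6 -> 1111110 (7 bits)
  9 -> 1111111110 (10 bits)
Total length = 3 + 7 + 10 = 20 bits.

Unary([2, 6, 9]) = 11011111101111111110 (20 bits)


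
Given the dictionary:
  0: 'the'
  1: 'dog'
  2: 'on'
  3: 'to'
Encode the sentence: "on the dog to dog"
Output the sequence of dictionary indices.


Look up each word in the dictionary:
  'on' -> 2
  'the' -> 0
  'dog' -> 1
  'to' -> 3
  'dog' -> 1

Encoded: [2, 0, 1, 3, 1]


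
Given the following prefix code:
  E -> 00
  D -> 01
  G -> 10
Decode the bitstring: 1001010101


Decoding step by step:
Bits 10 -> G
Bits 01 -> D
Bits 01 -> D
Bits 01 -> D
Bits 01 -> D


Decoded message: GDDDD


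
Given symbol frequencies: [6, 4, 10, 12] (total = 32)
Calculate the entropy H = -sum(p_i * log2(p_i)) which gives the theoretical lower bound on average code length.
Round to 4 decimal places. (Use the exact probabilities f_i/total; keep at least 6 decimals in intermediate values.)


Per-symbol terms -p_i * log2(p_i) with p_i = f_i/32:
  p = 6/32 = 0.187500: log2(p) = -2.415037, -p*log2(p) = 0.452820
  p = 4/32 = 0.125000: log2(p) = -3.000000, -p*log2(p) = 0.375000
  p = 10/32 = 0.312500: log2(p) = -1.678072, -p*log2(p) = 0.524397
  p = 12/32 = 0.375000: log2(p) = -1.415037, -p*log2(p) = 0.530639
H = 0.452820 + 0.375000 + 0.524397 + 0.530639 = 1.882856

H = 1.8829 bits/symbol


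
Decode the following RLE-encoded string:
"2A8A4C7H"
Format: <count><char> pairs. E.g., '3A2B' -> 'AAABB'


Expanding each <count><char> pair:
  2A -> 'AA'
  8A -> 'AAAAAAAA'
  4C -> 'CCCC'
  7H -> 'HHHHHHH'

Decoded = AAAAAAAAAACCCCHHHHHHH


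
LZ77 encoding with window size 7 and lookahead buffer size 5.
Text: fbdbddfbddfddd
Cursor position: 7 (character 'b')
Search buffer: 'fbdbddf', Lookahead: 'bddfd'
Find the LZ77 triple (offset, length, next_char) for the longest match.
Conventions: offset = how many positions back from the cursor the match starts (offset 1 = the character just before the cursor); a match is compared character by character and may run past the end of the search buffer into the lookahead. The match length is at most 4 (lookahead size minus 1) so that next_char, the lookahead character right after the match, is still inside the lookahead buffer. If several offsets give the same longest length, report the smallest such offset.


Try each offset into the search buffer:
  offset=1 (pos 6, char 'f'): match length 0
  offset=2 (pos 5, char 'd'): match length 0
  offset=3 (pos 4, char 'd'): match length 0
  offset=4 (pos 3, char 'b'): match length 4
  offset=5 (pos 2, char 'd'): match length 0
  offset=6 (pos 1, char 'b'): match length 2
  offset=7 (pos 0, char 'f'): match length 0
Longest match has length 4 at offset 4.
next_char = character at position 7 + 4 = 11 -> 'd'

Best match: offset=4, length=4 (matching 'bddf' starting at position 3)
LZ77 triple: (4, 4, 'd')


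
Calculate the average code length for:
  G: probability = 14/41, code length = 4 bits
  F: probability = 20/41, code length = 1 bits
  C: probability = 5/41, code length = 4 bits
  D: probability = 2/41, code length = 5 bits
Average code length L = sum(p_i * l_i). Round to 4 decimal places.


Weighted contributions p_i * l_i:
  G: (14/41) * 4 = 56/41
  F: (20/41) * 1 = 20/41
  C: (5/41) * 4 = 20/41
  D: (2/41) * 5 = 10/41
Sum = (56 + 20 + 20 + 10)/41 = 106/41

L = 106/41 = 2.5854 bits/symbol


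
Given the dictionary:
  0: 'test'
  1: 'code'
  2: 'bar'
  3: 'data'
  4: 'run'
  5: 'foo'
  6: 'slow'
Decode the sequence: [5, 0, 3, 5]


Look up each index in the dictionary:
  5 -> 'foo'
  0 -> 'test'
  3 -> 'data'
  5 -> 'foo'

Decoded: "foo test data foo"


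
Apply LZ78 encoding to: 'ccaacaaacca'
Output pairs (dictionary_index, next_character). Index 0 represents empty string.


LZ78 encoding steps:
Dictionary: {0: ''}
Step 1: w='' (idx 0), next='c' -> output (0, 'c'), add 'c' as idx 1
Step 2: w='c' (idx 1), next='a' -> output (1, 'a'), add 'ca' as idx 2
Step 3: w='' (idx 0), next='a' -> output (0, 'a'), add 'a' as idx 3
Step 4: w='ca' (idx 2), next='a' -> output (2, 'a'), add 'caa' as idx 4
Step 5: w='a' (idx 3), next='c' -> output (3, 'c'), add 'ac' as idx 5
Step 6: w='ca' (idx 2), end of input -> output (2, '')


Encoded: [(0, 'c'), (1, 'a'), (0, 'a'), (2, 'a'), (3, 'c'), (2, '')]


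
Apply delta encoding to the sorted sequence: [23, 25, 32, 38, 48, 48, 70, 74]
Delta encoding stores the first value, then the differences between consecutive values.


First value: 23
Deltas:
  25 - 23 = 2
  32 - 25 = 7
  38 - 32 = 6
  48 - 38 = 10
  48 - 48 = 0
  70 - 48 = 22
  74 - 70 = 4


Delta encoded: [23, 2, 7, 6, 10, 0, 22, 4]


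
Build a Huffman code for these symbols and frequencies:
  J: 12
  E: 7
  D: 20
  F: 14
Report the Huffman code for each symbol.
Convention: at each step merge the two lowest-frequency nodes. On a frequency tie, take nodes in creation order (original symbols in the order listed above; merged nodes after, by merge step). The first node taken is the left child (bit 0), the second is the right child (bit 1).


Huffman tree construction:
Step 1: Merge E(7) + J(12) = 19
Step 2: Merge F(14) + (E+J)(19) = 33
Step 3: Merge D(20) + (F+(E+J))(33) = 53
Read each symbol's code off the tree from the root (left child = 0, right child = 1).

Codes:
  J: 111 (length 3)
  E: 110 (length 3)
  D: 0 (length 1)
  F: 10 (length 2)
Average code length: 105/53 = 1.9811 bits/symbol


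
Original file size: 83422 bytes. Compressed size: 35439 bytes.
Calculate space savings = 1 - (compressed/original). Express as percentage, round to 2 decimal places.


ratio = compressed/original = 35439/83422 = 0.424816
savings = 1 - ratio = 1 - 0.424816 = 0.575184
as a percentage: 0.575184 * 100 = 57.52%

Space savings = 1 - 35439/83422 = 57.52%


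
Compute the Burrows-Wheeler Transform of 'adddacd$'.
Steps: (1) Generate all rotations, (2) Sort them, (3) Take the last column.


Rotations (sorted):
  0: $adddacd -> last char: d
  1: acd$addd -> last char: d
  2: adddacd$ -> last char: $
  3: cd$addda -> last char: a
  4: d$adddac -> last char: c
  5: dacd$add -> last char: d
  6: ddacd$ad -> last char: d
  7: dddacd$a -> last char: a


BWT = dd$acdda


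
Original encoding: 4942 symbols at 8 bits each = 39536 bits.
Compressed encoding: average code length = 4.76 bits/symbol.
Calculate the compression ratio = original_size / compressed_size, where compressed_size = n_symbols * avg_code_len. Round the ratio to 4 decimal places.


original_size = n_symbols * orig_bits = 4942 * 8 = 39536 bits
compressed_size = n_symbols * avg_code_len = 4942 * 4.76 = 23523.92 bits
ratio = original_size / compressed_size = 39536 / 23523.92 = 1.6807

Compression ratio = 1.6807


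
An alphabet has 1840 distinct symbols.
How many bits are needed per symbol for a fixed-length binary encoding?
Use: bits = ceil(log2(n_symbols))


log2(1840) = 10.8455
Bracket: 2^10 = 1024 < 1840 <= 2^11 = 2048
So ceil(log2(1840)) = 11

bits = ceil(log2(1840)) = ceil(10.8455) = 11 bits


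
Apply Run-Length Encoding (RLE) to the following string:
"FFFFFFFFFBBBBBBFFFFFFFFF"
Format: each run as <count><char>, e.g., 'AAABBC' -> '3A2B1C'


Scanning runs left to right:
  i=0: run of 'F' x 9 -> '9F'
  i=9: run of 'B' x 6 -> '6B'
  i=15: run of 'F' x 9 -> '9F'

RLE = 9F6B9F


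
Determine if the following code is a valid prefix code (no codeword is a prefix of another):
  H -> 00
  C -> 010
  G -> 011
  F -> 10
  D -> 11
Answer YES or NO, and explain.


Checking each pair (does one codeword prefix another?):
  H='00' vs C='010': no prefix
  H='00' vs G='011': no prefix
  H='00' vs F='10': no prefix
  H='00' vs D='11': no prefix
  C='010' vs H='00': no prefix
  C='010' vs G='011': no prefix
  C='010' vs F='10': no prefix
  C='010' vs D='11': no prefix
  G='011' vs H='00': no prefix
  G='011' vs C='010': no prefix
  G='011' vs F='10': no prefix
  G='011' vs D='11': no prefix
  F='10' vs H='00': no prefix
  F='10' vs C='010': no prefix
  F='10' vs G='011': no prefix
  F='10' vs D='11': no prefix
  D='11' vs H='00': no prefix
  D='11' vs C='010': no prefix
  D='11' vs G='011': no prefix
  D='11' vs F='10': no prefix
No violation found over all pairs.

YES -- this is a valid prefix code. No codeword is a prefix of any other codeword.


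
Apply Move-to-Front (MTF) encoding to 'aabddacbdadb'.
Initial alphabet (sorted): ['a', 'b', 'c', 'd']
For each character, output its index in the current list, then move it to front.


MTF encoding:
'a': index 0 in ['a', 'b', 'c', 'd'] -> ['a', 'b', 'c', 'd']
'a': index 0 in ['a', 'b', 'c', 'd'] -> ['a', 'b', 'c', 'd']
'b': index 1 in ['a', 'b', 'c', 'd'] -> ['b', 'a', 'c', 'd']
'd': index 3 in ['b', 'a', 'c', 'd'] -> ['d', 'b', 'a', 'c']
'd': index 0 in ['d', 'b', 'a', 'c'] -> ['d', 'b', 'a', 'c']
'a': index 2 in ['d', 'b', 'a', 'c'] -> ['a', 'd', 'b', 'c']
'c': index 3 in ['a', 'd', 'b', 'c'] -> ['c', 'a', 'd', 'b']
'b': index 3 in ['c', 'a', 'd', 'b'] -> ['b', 'c', 'a', 'd']
'd': index 3 in ['b', 'c', 'a', 'd'] -> ['d', 'b', 'c', 'a']
'a': index 3 in ['d', 'b', 'c', 'a'] -> ['a', 'd', 'b', 'c']
'd': index 1 in ['a', 'd', 'b', 'c'] -> ['d', 'a', 'b', 'c']
'b': index 2 in ['d', 'a', 'b', 'c'] -> ['b', 'd', 'a', 'c']


Output: [0, 0, 1, 3, 0, 2, 3, 3, 3, 3, 1, 2]


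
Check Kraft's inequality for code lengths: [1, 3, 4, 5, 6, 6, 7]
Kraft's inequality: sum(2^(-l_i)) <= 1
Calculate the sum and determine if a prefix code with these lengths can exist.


Sum = 2^(-1) + 2^(-3) + 2^(-4) + 2^(-5) + 2^(-6) + 2^(-6) + 2^(-7)
    = 0.5 + 0.125 + 0.0625 + 0.03125 + 0.015625 + 0.015625 + 0.0078125
    = 97/128 = 0.7578125
Since 0.7578125 <= 1, Kraft's inequality IS satisfied.
A prefix code with these lengths CAN exist.

Kraft sum = 0.7578125. Satisfied.


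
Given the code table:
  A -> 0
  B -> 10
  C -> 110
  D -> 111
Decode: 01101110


Decoding:
0 -> A
110 -> C
111 -> D
0 -> A


Result: ACDA


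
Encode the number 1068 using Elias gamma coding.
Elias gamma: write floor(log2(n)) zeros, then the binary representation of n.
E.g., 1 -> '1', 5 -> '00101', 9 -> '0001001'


num_bits = floor(log2(1068)) + 1 = 11
leading_zeros = num_bits - 1 = 10
binary(1068) = 10000101100

Elias gamma(1068) = '0000000000' + '10000101100' = 000000000010000101100 (21 bits)


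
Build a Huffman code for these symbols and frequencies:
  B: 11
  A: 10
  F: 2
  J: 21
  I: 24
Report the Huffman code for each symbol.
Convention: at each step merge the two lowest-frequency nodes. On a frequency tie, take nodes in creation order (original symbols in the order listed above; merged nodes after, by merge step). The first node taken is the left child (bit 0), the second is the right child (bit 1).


Huffman tree construction:
Step 1: Merge F(2) + A(10) = 12
Step 2: Merge B(11) + (F+A)(12) = 23
Step 3: Merge J(21) + (B+(F+A))(23) = 44
Step 4: Merge I(24) + (J+(B+(F+A)))(44) = 68
Read each symbol's code off the tree from the root (left child = 0, right child = 1).

Codes:
  B: 110 (length 3)
  A: 1111 (length 4)
  F: 1110 (length 4)
  J: 10 (length 2)
  I: 0 (length 1)
Average code length: 147/68 = 2.1618 bits/symbol


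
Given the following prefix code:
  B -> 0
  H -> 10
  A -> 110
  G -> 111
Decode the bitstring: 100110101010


Decoding step by step:
Bits 10 -> H
Bits 0 -> B
Bits 110 -> A
Bits 10 -> H
Bits 10 -> H
Bits 10 -> H


Decoded message: HBAHHH


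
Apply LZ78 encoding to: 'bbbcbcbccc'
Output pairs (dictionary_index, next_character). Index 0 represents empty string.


LZ78 encoding steps:
Dictionary: {0: ''}
Step 1: w='' (idx 0), next='b' -> output (0, 'b'), add 'b' as idx 1
Step 2: w='b' (idx 1), next='b' -> output (1, 'b'), add 'bb' as idx 2
Step 3: w='' (idx 0), next='c' -> output (0, 'c'), add 'c' as idx 3
Step 4: w='b' (idx 1), next='c' -> output (1, 'c'), add 'bc' as idx 4
Step 5: w='bc' (idx 4), next='c' -> output (4, 'c'), add 'bcc' as idx 5
Step 6: w='c' (idx 3), end of input -> output (3, '')


Encoded: [(0, 'b'), (1, 'b'), (0, 'c'), (1, 'c'), (4, 'c'), (3, '')]


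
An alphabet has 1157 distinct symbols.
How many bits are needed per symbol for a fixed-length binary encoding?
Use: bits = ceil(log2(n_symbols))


log2(1157) = 10.1762
Bracket: 2^10 = 1024 < 1157 <= 2^11 = 2048
So ceil(log2(1157)) = 11

bits = ceil(log2(1157)) = ceil(10.1762) = 11 bits


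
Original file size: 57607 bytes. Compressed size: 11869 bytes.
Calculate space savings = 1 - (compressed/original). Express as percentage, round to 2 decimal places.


ratio = compressed/original = 11869/57607 = 0.206034
savings = 1 - ratio = 1 - 0.206034 = 0.793966
as a percentage: 0.793966 * 100 = 79.4%

Space savings = 1 - 11869/57607 = 79.4%


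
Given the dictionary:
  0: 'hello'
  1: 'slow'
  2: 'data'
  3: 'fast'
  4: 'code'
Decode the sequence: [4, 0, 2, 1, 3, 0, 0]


Look up each index in the dictionary:
  4 -> 'code'
  0 -> 'hello'
  2 -> 'data'
  1 -> 'slow'
  3 -> 'fast'
  0 -> 'hello'
  0 -> 'hello'

Decoded: "code hello data slow fast hello hello"


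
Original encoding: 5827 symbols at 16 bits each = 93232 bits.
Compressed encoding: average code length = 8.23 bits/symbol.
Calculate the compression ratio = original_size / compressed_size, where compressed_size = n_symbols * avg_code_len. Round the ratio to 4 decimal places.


original_size = n_symbols * orig_bits = 5827 * 16 = 93232 bits
compressed_size = n_symbols * avg_code_len = 5827 * 8.23 = 47956.21 bits
ratio = original_size / compressed_size = 93232 / 47956.21 = 1.9441

Compression ratio = 1.9441


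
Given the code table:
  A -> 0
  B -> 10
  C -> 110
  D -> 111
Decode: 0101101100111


Decoding:
0 -> A
10 -> B
110 -> C
110 -> C
0 -> A
111 -> D


Result: ABCCAD


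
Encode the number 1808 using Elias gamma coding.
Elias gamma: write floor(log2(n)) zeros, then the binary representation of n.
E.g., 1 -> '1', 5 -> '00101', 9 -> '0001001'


num_bits = floor(log2(1808)) + 1 = 11
leading_zeros = num_bits - 1 = 10
binary(1808) = 11100010000

Elias gamma(1808) = '0000000000' + '11100010000' = 000000000011100010000 (21 bits)


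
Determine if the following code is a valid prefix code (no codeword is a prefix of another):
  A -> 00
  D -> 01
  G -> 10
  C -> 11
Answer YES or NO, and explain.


Checking each pair (does one codeword prefix another?):
  A='00' vs D='01': no prefix
  A='00' vs G='10': no prefix
  A='00' vs C='11': no prefix
  D='01' vs A='00': no prefix
  D='01' vs G='10': no prefix
  D='01' vs C='11': no prefix
  G='10' vs A='00': no prefix
  G='10' vs D='01': no prefix
  G='10' vs C='11': no prefix
  C='11' vs A='00': no prefix
  C='11' vs D='01': no prefix
  C='11' vs G='10': no prefix
No violation found over all pairs.

YES -- this is a valid prefix code. No codeword is a prefix of any other codeword.


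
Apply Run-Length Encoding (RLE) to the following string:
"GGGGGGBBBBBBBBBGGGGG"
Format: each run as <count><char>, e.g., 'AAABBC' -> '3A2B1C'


Scanning runs left to right:
  i=0: run of 'G' x 6 -> '6G'
  i=6: run of 'B' x 9 -> '9B'
  i=15: run of 'G' x 5 -> '5G'

RLE = 6G9B5G


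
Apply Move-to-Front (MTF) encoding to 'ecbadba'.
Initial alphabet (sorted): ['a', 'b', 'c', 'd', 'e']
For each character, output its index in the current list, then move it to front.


MTF encoding:
'e': index 4 in ['a', 'b', 'c', 'd', 'e'] -> ['e', 'a', 'b', 'c', 'd']
'c': index 3 in ['e', 'a', 'b', 'c', 'd'] -> ['c', 'e', 'a', 'b', 'd']
'b': index 3 in ['c', 'e', 'a', 'b', 'd'] -> ['b', 'c', 'e', 'a', 'd']
'a': index 3 in ['b', 'c', 'e', 'a', 'd'] -> ['a', 'b', 'c', 'e', 'd']
'd': index 4 in ['a', 'b', 'c', 'e', 'd'] -> ['d', 'a', 'b', 'c', 'e']
'b': index 2 in ['d', 'a', 'b', 'c', 'e'] -> ['b', 'd', 'a', 'c', 'e']
'a': index 2 in ['b', 'd', 'a', 'c', 'e'] -> ['a', 'b', 'd', 'c', 'e']


Output: [4, 3, 3, 3, 4, 2, 2]


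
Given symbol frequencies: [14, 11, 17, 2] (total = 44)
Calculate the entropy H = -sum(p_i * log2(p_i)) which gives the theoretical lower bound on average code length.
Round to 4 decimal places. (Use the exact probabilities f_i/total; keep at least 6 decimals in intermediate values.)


Per-symbol terms -p_i * log2(p_i) with p_i = f_i/44:
  p = 14/44 = 0.318182: log2(p) = -1.652077, -p*log2(p) = 0.525661
  p = 11/44 = 0.250000: log2(p) = -2.000000, -p*log2(p) = 0.500000
  p = 17/44 = 0.386364: log2(p) = -1.371969, -p*log2(p) = 0.530079
  p = 2/44 = 0.045455: log2(p) = -4.459432, -p*log2(p) = 0.202701
H = 0.525661 + 0.500000 + 0.530079 + 0.202701 = 1.758441

H = 1.7584 bits/symbol


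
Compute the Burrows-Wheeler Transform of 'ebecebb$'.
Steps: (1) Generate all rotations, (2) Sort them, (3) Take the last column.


Rotations (sorted):
  0: $ebecebb -> last char: b
  1: b$ebeceb -> last char: b
  2: bb$ebece -> last char: e
  3: becebb$e -> last char: e
  4: cebb$ebe -> last char: e
  5: ebb$ebec -> last char: c
  6: ebecebb$ -> last char: $
  7: ecebb$eb -> last char: b


BWT = bbeeec$b


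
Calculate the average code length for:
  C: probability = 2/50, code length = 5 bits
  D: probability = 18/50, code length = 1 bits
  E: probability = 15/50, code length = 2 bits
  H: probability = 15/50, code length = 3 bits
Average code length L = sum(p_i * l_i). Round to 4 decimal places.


Weighted contributions p_i * l_i:
  C: (2/50) * 5 = 10/50
  D: (18/50) * 1 = 18/50
  E: (15/50) * 2 = 30/50
  H: (15/50) * 3 = 45/50
Sum = (10 + 18 + 30 + 45)/50 = 103/50

L = 103/50 = 2.0600 bits/symbol


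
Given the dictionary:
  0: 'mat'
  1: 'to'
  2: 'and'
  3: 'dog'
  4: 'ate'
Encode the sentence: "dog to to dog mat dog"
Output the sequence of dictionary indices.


Look up each word in the dictionary:
  'dog' -> 3
  'to' -> 1
  'to' -> 1
  'dog' -> 3
  'mat' -> 0
  'dog' -> 3

Encoded: [3, 1, 1, 3, 0, 3]


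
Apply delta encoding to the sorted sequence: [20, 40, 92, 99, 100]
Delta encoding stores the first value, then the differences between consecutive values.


First value: 20
Deltas:
  40 - 20 = 20
  92 - 40 = 52
  99 - 92 = 7
  100 - 99 = 1


Delta encoded: [20, 20, 52, 7, 1]


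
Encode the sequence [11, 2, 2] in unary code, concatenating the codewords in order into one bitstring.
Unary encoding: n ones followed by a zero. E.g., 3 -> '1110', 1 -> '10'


Encode each number as n ones followed by a terminating 0:
  11 -> 111111111110 (12 bits)
  2 -> 110 (3 bits)
  2 -> 110 (3 bits)
Total length = 12 + 3 + 3 = 18 bits.

Unary([11, 2, 2]) = 111111111110110110 (18 bits)


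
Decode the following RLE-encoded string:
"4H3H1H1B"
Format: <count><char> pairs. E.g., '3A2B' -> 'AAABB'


Expanding each <count><char> pair:
  4H -> 'HHHH'
  3H -> 'HHH'
  1H -> 'H'
  1B -> 'B'

Decoded = HHHHHHHHB


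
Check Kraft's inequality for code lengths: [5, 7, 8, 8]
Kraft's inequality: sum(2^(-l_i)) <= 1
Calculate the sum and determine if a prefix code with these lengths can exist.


Sum = 2^(-5) + 2^(-7) + 2^(-8) + 2^(-8)
    = 0.03125 + 0.0078125 + 0.00390625 + 0.00390625
    = 12/256 = 0.046875
Since 0.046875 <= 1, Kraft's inequality IS satisfied.
A prefix code with these lengths CAN exist.

Kraft sum = 0.046875. Satisfied.


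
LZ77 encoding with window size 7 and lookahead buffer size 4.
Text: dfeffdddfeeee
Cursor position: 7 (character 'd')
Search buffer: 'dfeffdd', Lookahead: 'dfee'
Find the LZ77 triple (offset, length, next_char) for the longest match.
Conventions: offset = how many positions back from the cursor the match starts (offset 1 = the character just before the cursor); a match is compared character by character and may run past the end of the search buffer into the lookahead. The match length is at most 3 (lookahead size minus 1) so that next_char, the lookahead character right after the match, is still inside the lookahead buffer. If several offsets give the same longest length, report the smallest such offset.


Try each offset into the search buffer:
  offset=1 (pos 6, char 'd'): match length 1
  offset=2 (pos 5, char 'd'): match length 1
  offset=3 (pos 4, char 'f'): match length 0
  offset=4 (pos 3, char 'f'): match length 0
  offset=5 (pos 2, char 'e'): match length 0
  offset=6 (pos 1, char 'f'): match length 0
  offset=7 (pos 0, char 'd'): match length 3
Longest match has length 3 at offset 7.
next_char = character at position 7 + 3 = 10 -> 'e'

Best match: offset=7, length=3 (matching 'dfe' starting at position 0)
LZ77 triple: (7, 3, 'e')


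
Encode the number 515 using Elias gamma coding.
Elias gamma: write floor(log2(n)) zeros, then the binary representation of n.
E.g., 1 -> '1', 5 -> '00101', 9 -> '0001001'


num_bits = floor(log2(515)) + 1 = 10
leading_zeros = num_bits - 1 = 9
binary(515) = 1000000011

Elias gamma(515) = '000000000' + '1000000011' = 0000000001000000011 (19 bits)


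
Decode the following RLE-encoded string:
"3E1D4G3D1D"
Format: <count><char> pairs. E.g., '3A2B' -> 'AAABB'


Expanding each <count><char> pair:
  3E -> 'EEE'
  1D -> 'D'
  4G -> 'GGGG'
  3D -> 'DDD'
  1D -> 'D'

Decoded = EEEDGGGGDDDD


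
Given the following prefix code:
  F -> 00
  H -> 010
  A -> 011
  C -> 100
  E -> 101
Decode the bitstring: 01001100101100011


Decoding step by step:
Bits 010 -> H
Bits 011 -> A
Bits 00 -> F
Bits 101 -> E
Bits 100 -> C
Bits 011 -> A


Decoded message: HAFECA


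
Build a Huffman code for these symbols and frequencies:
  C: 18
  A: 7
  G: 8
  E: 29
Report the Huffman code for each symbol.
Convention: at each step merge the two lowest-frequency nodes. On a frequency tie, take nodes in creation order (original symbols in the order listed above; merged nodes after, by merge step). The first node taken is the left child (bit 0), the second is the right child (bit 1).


Huffman tree construction:
Step 1: Merge A(7) + G(8) = 15
Step 2: Merge (A+G)(15) + C(18) = 33
Step 3: Merge E(29) + ((A+G)+C)(33) = 62
Read each symbol's code off the tree from the root (left child = 0, right child = 1).

Codes:
  C: 11 (length 2)
  A: 100 (length 3)
  G: 101 (length 3)
  E: 0 (length 1)
Average code length: 110/62 = 1.7742 bits/symbol


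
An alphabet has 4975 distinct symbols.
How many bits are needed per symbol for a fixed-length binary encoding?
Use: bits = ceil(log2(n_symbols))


log2(4975) = 12.2805
Bracket: 2^12 = 4096 < 4975 <= 2^13 = 8192
So ceil(log2(4975)) = 13

bits = ceil(log2(4975)) = ceil(12.2805) = 13 bits


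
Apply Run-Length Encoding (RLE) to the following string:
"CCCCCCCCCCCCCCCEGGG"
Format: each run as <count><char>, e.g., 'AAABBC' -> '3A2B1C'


Scanning runs left to right:
  i=0: run of 'C' x 15 -> '15C'
  i=15: run of 'E' x 1 -> '1E'
  i=16: run of 'G' x 3 -> '3G'

RLE = 15C1E3G


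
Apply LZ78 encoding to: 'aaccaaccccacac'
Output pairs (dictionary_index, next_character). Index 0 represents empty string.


LZ78 encoding steps:
Dictionary: {0: ''}
Step 1: w='' (idx 0), next='a' -> output (0, 'a'), add 'a' as idx 1
Step 2: w='a' (idx 1), next='c' -> output (1, 'c'), add 'ac' as idx 2
Step 3: w='' (idx 0), next='c' -> output (0, 'c'), add 'c' as idx 3
Step 4: w='a' (idx 1), next='a' -> output (1, 'a'), add 'aa' as idx 4
Step 5: w='c' (idx 3), next='c' -> output (3, 'c'), add 'cc' as idx 5
Step 6: w='cc' (idx 5), next='a' -> output (5, 'a'), add 'cca' as idx 6
Step 7: w='c' (idx 3), next='a' -> output (3, 'a'), add 'ca' as idx 7
Step 8: w='c' (idx 3), end of input -> output (3, '')


Encoded: [(0, 'a'), (1, 'c'), (0, 'c'), (1, 'a'), (3, 'c'), (5, 'a'), (3, 'a'), (3, '')]


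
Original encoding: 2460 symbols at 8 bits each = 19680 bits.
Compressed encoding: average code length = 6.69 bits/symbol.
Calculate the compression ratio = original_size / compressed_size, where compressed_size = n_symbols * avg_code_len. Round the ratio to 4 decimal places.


original_size = n_symbols * orig_bits = 2460 * 8 = 19680 bits
compressed_size = n_symbols * avg_code_len = 2460 * 6.69 = 16457.4 bits
ratio = original_size / compressed_size = 19680 / 16457.4 = 1.1958

Compression ratio = 1.1958


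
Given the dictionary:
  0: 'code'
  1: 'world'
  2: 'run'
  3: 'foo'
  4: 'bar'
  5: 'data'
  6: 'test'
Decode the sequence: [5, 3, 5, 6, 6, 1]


Look up each index in the dictionary:
  5 -> 'data'
  3 -> 'foo'
  5 -> 'data'
  6 -> 'test'
  6 -> 'test'
  1 -> 'world'

Decoded: "data foo data test test world"


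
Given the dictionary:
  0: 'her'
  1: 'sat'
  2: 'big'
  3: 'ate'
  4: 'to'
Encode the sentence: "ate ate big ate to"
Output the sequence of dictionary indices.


Look up each word in the dictionary:
  'ate' -> 3
  'ate' -> 3
  'big' -> 2
  'ate' -> 3
  'to' -> 4

Encoded: [3, 3, 2, 3, 4]


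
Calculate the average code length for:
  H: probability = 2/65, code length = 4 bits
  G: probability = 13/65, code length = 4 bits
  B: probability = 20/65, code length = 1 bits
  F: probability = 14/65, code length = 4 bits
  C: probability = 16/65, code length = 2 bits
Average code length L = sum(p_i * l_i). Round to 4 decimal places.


Weighted contributions p_i * l_i:
  H: (2/65) * 4 = 8/65
  G: (13/65) * 4 = 52/65
  B: (20/65) * 1 = 20/65
  F: (14/65) * 4 = 56/65
  C: (16/65) * 2 = 32/65
Sum = (8 + 52 + 20 + 56 + 32)/65 = 168/65

L = 168/65 = 2.5846 bits/symbol


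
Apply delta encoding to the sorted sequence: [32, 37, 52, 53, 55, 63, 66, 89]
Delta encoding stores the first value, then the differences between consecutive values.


First value: 32
Deltas:
  37 - 32 = 5
  52 - 37 = 15
  53 - 52 = 1
  55 - 53 = 2
  63 - 55 = 8
  66 - 63 = 3
  89 - 66 = 23


Delta encoded: [32, 5, 15, 1, 2, 8, 3, 23]


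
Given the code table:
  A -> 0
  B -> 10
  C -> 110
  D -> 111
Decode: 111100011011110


Decoding:
111 -> D
10 -> B
0 -> A
0 -> A
110 -> C
111 -> D
10 -> B


Result: DBAACDB


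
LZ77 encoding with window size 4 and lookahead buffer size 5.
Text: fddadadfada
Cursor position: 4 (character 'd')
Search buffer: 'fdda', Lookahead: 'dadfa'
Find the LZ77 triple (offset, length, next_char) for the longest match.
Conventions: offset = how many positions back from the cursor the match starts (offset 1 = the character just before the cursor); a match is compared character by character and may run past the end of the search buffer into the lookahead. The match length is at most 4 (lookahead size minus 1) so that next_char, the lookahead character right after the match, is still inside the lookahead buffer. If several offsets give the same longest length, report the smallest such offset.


Try each offset into the search buffer:
  offset=1 (pos 3, char 'a'): match length 0
  offset=2 (pos 2, char 'd'): match length 3
  offset=3 (pos 1, char 'd'): match length 1
  offset=4 (pos 0, char 'f'): match length 0
Longest match has length 3 at offset 2.
next_char = character at position 4 + 3 = 7 -> 'f'

Best match: offset=2, length=3 (matching 'dad' starting at position 2)
LZ77 triple: (2, 3, 'f')


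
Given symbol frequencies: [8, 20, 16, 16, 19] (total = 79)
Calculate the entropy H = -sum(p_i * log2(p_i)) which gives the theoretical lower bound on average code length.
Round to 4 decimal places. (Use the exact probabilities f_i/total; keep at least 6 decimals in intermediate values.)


Per-symbol terms -p_i * log2(p_i) with p_i = f_i/79:
  p = 8/79 = 0.101266: log2(p) = -3.303781, -p*log2(p) = 0.334560
  p = 20/79 = 0.253165: log2(p) = -1.981853, -p*log2(p) = 0.501735
  p = 16/79 = 0.202532: log2(p) = -2.303781, -p*log2(p) = 0.466589
  p = 16/79 = 0.202532: log2(p) = -2.303781, -p*log2(p) = 0.466589
  p = 19/79 = 0.240506: log2(p) = -2.055853, -p*log2(p) = 0.494446
H = 0.334560 + 0.501735 + 0.466589 + 0.466589 + 0.494446 = 2.263919

H = 2.2639 bits/symbol


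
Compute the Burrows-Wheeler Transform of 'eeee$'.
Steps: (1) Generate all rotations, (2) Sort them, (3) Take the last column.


Rotations (sorted):
  0: $eeee -> last char: e
  1: e$eee -> last char: e
  2: ee$ee -> last char: e
  3: eee$e -> last char: e
  4: eeee$ -> last char: $


BWT = eeee$


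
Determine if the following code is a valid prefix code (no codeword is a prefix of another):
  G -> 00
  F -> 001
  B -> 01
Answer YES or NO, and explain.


Checking each pair (does one codeword prefix another?):
  G='00' vs F='001': prefix -- VIOLATION

NO -- this is NOT a valid prefix code. G (00) is a prefix of F (001).


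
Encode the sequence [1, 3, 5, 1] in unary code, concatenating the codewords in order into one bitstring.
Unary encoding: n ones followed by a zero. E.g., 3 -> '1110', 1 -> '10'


Encode each number as n ones followed by a terminating 0:
  1 -> 10 (2 bits)
  3 -> 1110 (4 bits)
  5 -> 111110 (6 bits)
  1 -> 10 (2 bits)
Total length = 2 + 4 + 6 + 2 = 14 bits.

Unary([1, 3, 5, 1]) = 10111011111010 (14 bits)


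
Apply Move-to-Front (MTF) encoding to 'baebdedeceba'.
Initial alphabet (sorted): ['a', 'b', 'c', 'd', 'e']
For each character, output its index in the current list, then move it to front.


MTF encoding:
'b': index 1 in ['a', 'b', 'c', 'd', 'e'] -> ['b', 'a', 'c', 'd', 'e']
'a': index 1 in ['b', 'a', 'c', 'd', 'e'] -> ['a', 'b', 'c', 'd', 'e']
'e': index 4 in ['a', 'b', 'c', 'd', 'e'] -> ['e', 'a', 'b', 'c', 'd']
'b': index 2 in ['e', 'a', 'b', 'c', 'd'] -> ['b', 'e', 'a', 'c', 'd']
'd': index 4 in ['b', 'e', 'a', 'c', 'd'] -> ['d', 'b', 'e', 'a', 'c']
'e': index 2 in ['d', 'b', 'e', 'a', 'c'] -> ['e', 'd', 'b', 'a', 'c']
'd': index 1 in ['e', 'd', 'b', 'a', 'c'] -> ['d', 'e', 'b', 'a', 'c']
'e': index 1 in ['d', 'e', 'b', 'a', 'c'] -> ['e', 'd', 'b', 'a', 'c']
'c': index 4 in ['e', 'd', 'b', 'a', 'c'] -> ['c', 'e', 'd', 'b', 'a']
'e': index 1 in ['c', 'e', 'd', 'b', 'a'] -> ['e', 'c', 'd', 'b', 'a']
'b': index 3 in ['e', 'c', 'd', 'b', 'a'] -> ['b', 'e', 'c', 'd', 'a']
'a': index 4 in ['b', 'e', 'c', 'd', 'a'] -> ['a', 'b', 'e', 'c', 'd']


Output: [1, 1, 4, 2, 4, 2, 1, 1, 4, 1, 3, 4]


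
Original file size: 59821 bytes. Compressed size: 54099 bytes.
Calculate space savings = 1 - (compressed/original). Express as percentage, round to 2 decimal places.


ratio = compressed/original = 54099/59821 = 0.904348
savings = 1 - ratio = 1 - 0.904348 = 0.095652
as a percentage: 0.095652 * 100 = 9.57%

Space savings = 1 - 54099/59821 = 9.57%


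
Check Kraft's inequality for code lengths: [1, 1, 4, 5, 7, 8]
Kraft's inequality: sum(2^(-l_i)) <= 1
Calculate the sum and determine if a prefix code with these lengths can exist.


Sum = 2^(-1) + 2^(-1) + 2^(-4) + 2^(-5) + 2^(-7) + 2^(-8)
    = 0.5 + 0.5 + 0.0625 + 0.03125 + 0.0078125 + 0.00390625
    = 283/256 = 1.10546875
Since 1.10546875 > 1, Kraft's inequality is NOT satisfied.
A prefix code with these lengths CANNOT exist.

Kraft sum = 1.10546875. Not satisfied.


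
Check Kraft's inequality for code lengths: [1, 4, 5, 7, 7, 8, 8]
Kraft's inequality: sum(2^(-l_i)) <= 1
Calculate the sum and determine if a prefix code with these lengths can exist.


Sum = 2^(-1) + 2^(-4) + 2^(-5) + 2^(-7) + 2^(-7) + 2^(-8) + 2^(-8)
    = 0.5 + 0.0625 + 0.03125 + 0.0078125 + 0.0078125 + 0.00390625 + 0.00390625
    = 158/256 = 0.6171875
Since 0.6171875 <= 1, Kraft's inequality IS satisfied.
A prefix code with these lengths CAN exist.

Kraft sum = 0.6171875. Satisfied.


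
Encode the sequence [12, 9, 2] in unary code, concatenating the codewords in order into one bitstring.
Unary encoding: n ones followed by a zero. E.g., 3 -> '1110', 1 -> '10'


Encode each number as n ones followed by a terminating 0:
  12 -> 1111111111110 (13 bits)
  9 -> 1111111110 (10 bits)
  2 -> 110 (3 bits)
Total length = 13 + 10 + 3 = 26 bits.

Unary([12, 9, 2]) = 11111111111101111111110110 (26 bits)


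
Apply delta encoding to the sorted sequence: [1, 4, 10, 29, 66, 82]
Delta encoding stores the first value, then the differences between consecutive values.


First value: 1
Deltas:
  4 - 1 = 3
  10 - 4 = 6
  29 - 10 = 19
  66 - 29 = 37
  82 - 66 = 16


Delta encoded: [1, 3, 6, 19, 37, 16]


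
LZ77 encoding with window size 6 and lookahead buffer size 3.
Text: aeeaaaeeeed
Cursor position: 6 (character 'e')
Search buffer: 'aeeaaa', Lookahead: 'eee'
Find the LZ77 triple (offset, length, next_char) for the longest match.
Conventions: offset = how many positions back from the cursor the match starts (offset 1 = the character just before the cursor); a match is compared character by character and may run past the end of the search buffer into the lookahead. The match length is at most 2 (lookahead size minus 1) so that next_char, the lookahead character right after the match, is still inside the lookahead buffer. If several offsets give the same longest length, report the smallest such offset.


Try each offset into the search buffer:
  offset=1 (pos 5, char 'a'): match length 0
  offset=2 (pos 4, char 'a'): match length 0
  offset=3 (pos 3, char 'a'): match length 0
  offset=4 (pos 2, char 'e'): match length 1
  offset=5 (pos 1, char 'e'): match length 2
  offset=6 (pos 0, char 'a'): match length 0
Longest match has length 2 at offset 5.
next_char = character at position 6 + 2 = 8 -> 'e'

Best match: offset=5, length=2 (matching 'ee' starting at position 1)
LZ77 triple: (5, 2, 'e')


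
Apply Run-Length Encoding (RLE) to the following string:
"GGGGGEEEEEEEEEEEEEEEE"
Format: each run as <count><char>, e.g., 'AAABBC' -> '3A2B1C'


Scanning runs left to right:
  i=0: run of 'G' x 5 -> '5G'
  i=5: run of 'E' x 16 -> '16E'

RLE = 5G16E
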